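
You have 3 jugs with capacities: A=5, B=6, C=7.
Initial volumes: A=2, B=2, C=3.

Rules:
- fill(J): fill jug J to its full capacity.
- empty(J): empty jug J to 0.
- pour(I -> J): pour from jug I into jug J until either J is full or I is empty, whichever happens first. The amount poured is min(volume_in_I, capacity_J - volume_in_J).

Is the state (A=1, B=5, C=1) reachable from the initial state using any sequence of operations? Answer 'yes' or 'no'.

Answer: no

Derivation:
BFS explored all 217 reachable states.
Reachable set includes: (0,0,0), (0,0,1), (0,0,2), (0,0,3), (0,0,4), (0,0,5), (0,0,6), (0,0,7), (0,1,0), (0,1,1), (0,1,2), (0,1,3) ...
Target (A=1, B=5, C=1) not in reachable set → no.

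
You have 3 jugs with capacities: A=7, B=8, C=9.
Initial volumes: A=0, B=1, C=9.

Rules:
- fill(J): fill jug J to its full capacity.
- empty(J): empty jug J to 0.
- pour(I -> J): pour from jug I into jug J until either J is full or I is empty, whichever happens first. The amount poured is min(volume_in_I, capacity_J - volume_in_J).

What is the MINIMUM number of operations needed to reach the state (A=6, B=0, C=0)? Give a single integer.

Answer: 6

Derivation:
BFS from (A=0, B=1, C=9). One shortest path:
  1. fill(A) -> (A=7 B=1 C=9)
  2. fill(B) -> (A=7 B=8 C=9)
  3. empty(C) -> (A=7 B=8 C=0)
  4. pour(B -> C) -> (A=7 B=0 C=8)
  5. pour(A -> C) -> (A=6 B=0 C=9)
  6. empty(C) -> (A=6 B=0 C=0)
Reached target in 6 moves.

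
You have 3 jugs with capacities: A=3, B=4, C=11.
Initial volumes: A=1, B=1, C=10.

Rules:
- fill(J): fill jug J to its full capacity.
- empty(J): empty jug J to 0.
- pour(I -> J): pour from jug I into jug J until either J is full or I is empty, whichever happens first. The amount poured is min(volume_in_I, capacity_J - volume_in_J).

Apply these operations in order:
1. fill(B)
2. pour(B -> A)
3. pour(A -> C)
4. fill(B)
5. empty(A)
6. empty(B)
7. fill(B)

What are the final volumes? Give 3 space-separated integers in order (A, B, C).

Step 1: fill(B) -> (A=1 B=4 C=10)
Step 2: pour(B -> A) -> (A=3 B=2 C=10)
Step 3: pour(A -> C) -> (A=2 B=2 C=11)
Step 4: fill(B) -> (A=2 B=4 C=11)
Step 5: empty(A) -> (A=0 B=4 C=11)
Step 6: empty(B) -> (A=0 B=0 C=11)
Step 7: fill(B) -> (A=0 B=4 C=11)

Answer: 0 4 11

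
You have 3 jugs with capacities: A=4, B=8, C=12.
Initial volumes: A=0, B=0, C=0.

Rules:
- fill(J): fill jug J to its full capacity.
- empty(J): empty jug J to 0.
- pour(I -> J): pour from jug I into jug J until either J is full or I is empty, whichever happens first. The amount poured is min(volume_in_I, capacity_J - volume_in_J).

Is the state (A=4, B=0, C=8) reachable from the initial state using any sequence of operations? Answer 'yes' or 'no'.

BFS from (A=0, B=0, C=0):
  1. fill(C) -> (A=0 B=0 C=12)
  2. pour(C -> A) -> (A=4 B=0 C=8)
Target reached → yes.

Answer: yes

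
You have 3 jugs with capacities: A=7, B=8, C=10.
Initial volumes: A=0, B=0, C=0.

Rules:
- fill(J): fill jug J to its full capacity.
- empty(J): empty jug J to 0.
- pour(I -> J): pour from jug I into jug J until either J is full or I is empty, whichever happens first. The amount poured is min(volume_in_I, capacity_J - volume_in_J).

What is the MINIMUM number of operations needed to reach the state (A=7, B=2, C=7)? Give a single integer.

BFS from (A=0, B=0, C=0). One shortest path:
  1. fill(B) -> (A=0 B=8 C=0)
  2. pour(B -> A) -> (A=7 B=1 C=0)
  3. pour(A -> C) -> (A=0 B=1 C=7)
  4. pour(B -> A) -> (A=1 B=0 C=7)
  5. fill(B) -> (A=1 B=8 C=7)
  6. pour(B -> A) -> (A=7 B=2 C=7)
Reached target in 6 moves.

Answer: 6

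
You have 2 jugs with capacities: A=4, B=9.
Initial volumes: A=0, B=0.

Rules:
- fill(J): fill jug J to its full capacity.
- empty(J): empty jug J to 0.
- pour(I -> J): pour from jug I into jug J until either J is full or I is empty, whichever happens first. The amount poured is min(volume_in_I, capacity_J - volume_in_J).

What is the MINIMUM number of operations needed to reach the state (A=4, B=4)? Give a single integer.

Answer: 3

Derivation:
BFS from (A=0, B=0). One shortest path:
  1. fill(A) -> (A=4 B=0)
  2. pour(A -> B) -> (A=0 B=4)
  3. fill(A) -> (A=4 B=4)
Reached target in 3 moves.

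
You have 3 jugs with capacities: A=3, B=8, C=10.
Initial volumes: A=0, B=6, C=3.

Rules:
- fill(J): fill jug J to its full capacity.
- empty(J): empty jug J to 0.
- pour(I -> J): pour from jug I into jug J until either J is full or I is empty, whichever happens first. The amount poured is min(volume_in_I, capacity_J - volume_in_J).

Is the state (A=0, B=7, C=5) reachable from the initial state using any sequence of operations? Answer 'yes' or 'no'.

Answer: yes

Derivation:
BFS from (A=0, B=6, C=3):
  1. fill(A) -> (A=3 B=6 C=3)
  2. pour(B -> C) -> (A=3 B=0 C=9)
  3. pour(A -> C) -> (A=2 B=0 C=10)
  4. pour(C -> B) -> (A=2 B=8 C=2)
  5. pour(B -> A) -> (A=3 B=7 C=2)
  6. pour(A -> C) -> (A=0 B=7 C=5)
Target reached → yes.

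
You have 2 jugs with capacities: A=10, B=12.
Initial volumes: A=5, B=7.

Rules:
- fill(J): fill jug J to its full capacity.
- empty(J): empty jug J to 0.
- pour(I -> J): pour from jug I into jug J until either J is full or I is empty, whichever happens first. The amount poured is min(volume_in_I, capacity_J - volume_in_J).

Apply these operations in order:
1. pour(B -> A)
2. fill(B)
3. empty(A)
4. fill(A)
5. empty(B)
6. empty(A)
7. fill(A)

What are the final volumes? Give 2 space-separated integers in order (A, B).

Answer: 10 0

Derivation:
Step 1: pour(B -> A) -> (A=10 B=2)
Step 2: fill(B) -> (A=10 B=12)
Step 3: empty(A) -> (A=0 B=12)
Step 4: fill(A) -> (A=10 B=12)
Step 5: empty(B) -> (A=10 B=0)
Step 6: empty(A) -> (A=0 B=0)
Step 7: fill(A) -> (A=10 B=0)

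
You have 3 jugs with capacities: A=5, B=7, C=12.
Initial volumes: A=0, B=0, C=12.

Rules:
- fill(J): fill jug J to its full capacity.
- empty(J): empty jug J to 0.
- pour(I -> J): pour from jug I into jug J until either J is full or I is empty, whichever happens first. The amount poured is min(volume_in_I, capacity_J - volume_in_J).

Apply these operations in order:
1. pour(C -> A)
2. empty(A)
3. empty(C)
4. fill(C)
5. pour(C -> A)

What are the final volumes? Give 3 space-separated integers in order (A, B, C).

Step 1: pour(C -> A) -> (A=5 B=0 C=7)
Step 2: empty(A) -> (A=0 B=0 C=7)
Step 3: empty(C) -> (A=0 B=0 C=0)
Step 4: fill(C) -> (A=0 B=0 C=12)
Step 5: pour(C -> A) -> (A=5 B=0 C=7)

Answer: 5 0 7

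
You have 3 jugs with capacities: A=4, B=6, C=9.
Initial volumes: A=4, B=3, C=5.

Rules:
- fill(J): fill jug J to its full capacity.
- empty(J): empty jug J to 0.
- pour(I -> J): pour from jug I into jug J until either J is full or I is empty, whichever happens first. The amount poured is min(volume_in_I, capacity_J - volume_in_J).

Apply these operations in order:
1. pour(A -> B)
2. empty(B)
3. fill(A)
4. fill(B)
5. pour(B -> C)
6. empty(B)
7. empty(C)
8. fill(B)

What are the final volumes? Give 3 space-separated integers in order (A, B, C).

Step 1: pour(A -> B) -> (A=1 B=6 C=5)
Step 2: empty(B) -> (A=1 B=0 C=5)
Step 3: fill(A) -> (A=4 B=0 C=5)
Step 4: fill(B) -> (A=4 B=6 C=5)
Step 5: pour(B -> C) -> (A=4 B=2 C=9)
Step 6: empty(B) -> (A=4 B=0 C=9)
Step 7: empty(C) -> (A=4 B=0 C=0)
Step 8: fill(B) -> (A=4 B=6 C=0)

Answer: 4 6 0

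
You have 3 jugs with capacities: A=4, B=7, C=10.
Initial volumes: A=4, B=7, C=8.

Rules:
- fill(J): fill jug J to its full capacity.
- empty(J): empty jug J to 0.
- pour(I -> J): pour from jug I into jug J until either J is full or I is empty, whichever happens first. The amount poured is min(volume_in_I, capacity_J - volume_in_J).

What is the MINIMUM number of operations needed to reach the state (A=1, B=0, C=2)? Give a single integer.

BFS from (A=4, B=7, C=8). One shortest path:
  1. empty(A) -> (A=0 B=7 C=8)
  2. empty(B) -> (A=0 B=0 C=8)
  3. fill(C) -> (A=0 B=0 C=10)
  4. pour(C -> A) -> (A=4 B=0 C=6)
  5. pour(A -> B) -> (A=0 B=4 C=6)
  6. pour(C -> A) -> (A=4 B=4 C=2)
  7. pour(A -> B) -> (A=1 B=7 C=2)
  8. empty(B) -> (A=1 B=0 C=2)
Reached target in 8 moves.

Answer: 8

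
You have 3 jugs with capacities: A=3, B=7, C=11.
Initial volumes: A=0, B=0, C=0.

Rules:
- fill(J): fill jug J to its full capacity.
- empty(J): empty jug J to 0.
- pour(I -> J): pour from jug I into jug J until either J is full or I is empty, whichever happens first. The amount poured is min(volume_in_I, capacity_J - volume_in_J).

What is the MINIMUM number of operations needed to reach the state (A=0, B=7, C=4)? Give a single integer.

BFS from (A=0, B=0, C=0). One shortest path:
  1. fill(C) -> (A=0 B=0 C=11)
  2. pour(C -> B) -> (A=0 B=7 C=4)
Reached target in 2 moves.

Answer: 2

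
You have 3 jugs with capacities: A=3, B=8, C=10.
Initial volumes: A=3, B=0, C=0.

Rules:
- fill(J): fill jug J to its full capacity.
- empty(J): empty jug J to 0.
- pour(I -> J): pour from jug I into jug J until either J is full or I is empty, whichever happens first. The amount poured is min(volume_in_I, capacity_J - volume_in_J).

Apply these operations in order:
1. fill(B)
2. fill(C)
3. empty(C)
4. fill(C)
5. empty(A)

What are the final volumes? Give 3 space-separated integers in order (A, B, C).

Step 1: fill(B) -> (A=3 B=8 C=0)
Step 2: fill(C) -> (A=3 B=8 C=10)
Step 3: empty(C) -> (A=3 B=8 C=0)
Step 4: fill(C) -> (A=3 B=8 C=10)
Step 5: empty(A) -> (A=0 B=8 C=10)

Answer: 0 8 10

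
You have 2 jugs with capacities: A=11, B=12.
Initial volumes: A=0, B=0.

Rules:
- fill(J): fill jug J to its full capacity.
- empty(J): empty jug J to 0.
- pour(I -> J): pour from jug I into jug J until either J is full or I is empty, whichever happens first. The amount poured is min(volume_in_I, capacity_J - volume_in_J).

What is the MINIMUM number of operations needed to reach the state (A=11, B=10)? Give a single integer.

BFS from (A=0, B=0). One shortest path:
  1. fill(A) -> (A=11 B=0)
  2. pour(A -> B) -> (A=0 B=11)
  3. fill(A) -> (A=11 B=11)
  4. pour(A -> B) -> (A=10 B=12)
  5. empty(B) -> (A=10 B=0)
  6. pour(A -> B) -> (A=0 B=10)
  7. fill(A) -> (A=11 B=10)
Reached target in 7 moves.

Answer: 7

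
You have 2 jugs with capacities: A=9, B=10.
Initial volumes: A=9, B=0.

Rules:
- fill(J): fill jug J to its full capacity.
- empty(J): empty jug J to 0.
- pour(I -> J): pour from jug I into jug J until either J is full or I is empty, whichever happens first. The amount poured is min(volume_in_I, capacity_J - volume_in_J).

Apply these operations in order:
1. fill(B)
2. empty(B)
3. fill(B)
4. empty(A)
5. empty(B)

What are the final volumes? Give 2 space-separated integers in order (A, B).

Step 1: fill(B) -> (A=9 B=10)
Step 2: empty(B) -> (A=9 B=0)
Step 3: fill(B) -> (A=9 B=10)
Step 4: empty(A) -> (A=0 B=10)
Step 5: empty(B) -> (A=0 B=0)

Answer: 0 0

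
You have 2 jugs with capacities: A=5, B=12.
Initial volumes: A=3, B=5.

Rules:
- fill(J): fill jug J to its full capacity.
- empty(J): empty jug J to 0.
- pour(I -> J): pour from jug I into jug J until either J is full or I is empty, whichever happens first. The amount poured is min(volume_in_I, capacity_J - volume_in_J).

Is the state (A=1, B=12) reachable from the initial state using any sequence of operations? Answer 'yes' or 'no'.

BFS from (A=3, B=5):
  1. pour(A -> B) -> (A=0 B=8)
  2. fill(A) -> (A=5 B=8)
  3. pour(A -> B) -> (A=1 B=12)
Target reached → yes.

Answer: yes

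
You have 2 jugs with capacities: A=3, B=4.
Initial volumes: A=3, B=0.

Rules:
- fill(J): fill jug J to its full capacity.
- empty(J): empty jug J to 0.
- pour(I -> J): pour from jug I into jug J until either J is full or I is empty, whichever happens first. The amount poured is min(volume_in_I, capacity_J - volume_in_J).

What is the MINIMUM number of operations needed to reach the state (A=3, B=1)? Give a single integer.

BFS from (A=3, B=0). One shortest path:
  1. empty(A) -> (A=0 B=0)
  2. fill(B) -> (A=0 B=4)
  3. pour(B -> A) -> (A=3 B=1)
Reached target in 3 moves.

Answer: 3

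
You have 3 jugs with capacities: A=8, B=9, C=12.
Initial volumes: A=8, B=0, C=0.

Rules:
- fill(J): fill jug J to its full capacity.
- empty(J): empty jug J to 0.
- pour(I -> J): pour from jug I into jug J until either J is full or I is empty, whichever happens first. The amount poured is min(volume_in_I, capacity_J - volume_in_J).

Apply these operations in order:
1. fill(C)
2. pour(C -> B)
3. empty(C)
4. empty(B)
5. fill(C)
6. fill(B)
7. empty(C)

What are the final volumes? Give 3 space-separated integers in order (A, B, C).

Step 1: fill(C) -> (A=8 B=0 C=12)
Step 2: pour(C -> B) -> (A=8 B=9 C=3)
Step 3: empty(C) -> (A=8 B=9 C=0)
Step 4: empty(B) -> (A=8 B=0 C=0)
Step 5: fill(C) -> (A=8 B=0 C=12)
Step 6: fill(B) -> (A=8 B=9 C=12)
Step 7: empty(C) -> (A=8 B=9 C=0)

Answer: 8 9 0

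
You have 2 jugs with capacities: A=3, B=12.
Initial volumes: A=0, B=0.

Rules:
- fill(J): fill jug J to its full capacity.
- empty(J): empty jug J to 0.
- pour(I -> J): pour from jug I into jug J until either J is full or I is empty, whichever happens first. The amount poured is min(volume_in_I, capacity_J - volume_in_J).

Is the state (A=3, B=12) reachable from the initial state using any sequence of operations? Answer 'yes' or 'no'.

BFS from (A=0, B=0):
  1. fill(A) -> (A=3 B=0)
  2. fill(B) -> (A=3 B=12)
Target reached → yes.

Answer: yes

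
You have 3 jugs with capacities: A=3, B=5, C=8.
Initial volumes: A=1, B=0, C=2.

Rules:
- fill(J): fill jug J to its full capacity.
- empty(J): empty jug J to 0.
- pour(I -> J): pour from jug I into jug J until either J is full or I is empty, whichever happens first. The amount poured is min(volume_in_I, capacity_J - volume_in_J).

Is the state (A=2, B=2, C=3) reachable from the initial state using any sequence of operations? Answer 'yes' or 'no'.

Answer: no

Derivation:
BFS explored all 160 reachable states.
Reachable set includes: (0,0,0), (0,0,1), (0,0,2), (0,0,3), (0,0,4), (0,0,5), (0,0,6), (0,0,7), (0,0,8), (0,1,0), (0,1,1), (0,1,2) ...
Target (A=2, B=2, C=3) not in reachable set → no.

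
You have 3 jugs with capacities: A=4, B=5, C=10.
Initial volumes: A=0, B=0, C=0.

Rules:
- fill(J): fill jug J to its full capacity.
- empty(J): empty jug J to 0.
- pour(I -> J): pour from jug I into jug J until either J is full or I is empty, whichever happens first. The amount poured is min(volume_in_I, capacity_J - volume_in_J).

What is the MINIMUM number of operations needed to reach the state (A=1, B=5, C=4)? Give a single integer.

Answer: 5

Derivation:
BFS from (A=0, B=0, C=0). One shortest path:
  1. fill(B) -> (A=0 B=5 C=0)
  2. pour(B -> A) -> (A=4 B=1 C=0)
  3. pour(A -> C) -> (A=0 B=1 C=4)
  4. pour(B -> A) -> (A=1 B=0 C=4)
  5. fill(B) -> (A=1 B=5 C=4)
Reached target in 5 moves.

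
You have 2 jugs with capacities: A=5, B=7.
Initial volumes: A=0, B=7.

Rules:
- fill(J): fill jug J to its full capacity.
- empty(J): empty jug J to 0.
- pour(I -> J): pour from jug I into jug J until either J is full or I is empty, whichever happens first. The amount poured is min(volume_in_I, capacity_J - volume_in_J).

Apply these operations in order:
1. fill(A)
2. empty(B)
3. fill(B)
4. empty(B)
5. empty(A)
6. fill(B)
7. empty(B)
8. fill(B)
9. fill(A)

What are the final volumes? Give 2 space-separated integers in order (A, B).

Answer: 5 7

Derivation:
Step 1: fill(A) -> (A=5 B=7)
Step 2: empty(B) -> (A=5 B=0)
Step 3: fill(B) -> (A=5 B=7)
Step 4: empty(B) -> (A=5 B=0)
Step 5: empty(A) -> (A=0 B=0)
Step 6: fill(B) -> (A=0 B=7)
Step 7: empty(B) -> (A=0 B=0)
Step 8: fill(B) -> (A=0 B=7)
Step 9: fill(A) -> (A=5 B=7)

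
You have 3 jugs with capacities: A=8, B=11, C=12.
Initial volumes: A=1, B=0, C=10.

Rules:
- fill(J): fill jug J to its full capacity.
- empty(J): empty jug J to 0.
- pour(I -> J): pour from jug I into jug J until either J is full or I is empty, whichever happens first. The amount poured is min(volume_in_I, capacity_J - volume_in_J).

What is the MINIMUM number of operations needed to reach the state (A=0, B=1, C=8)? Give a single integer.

Answer: 4

Derivation:
BFS from (A=1, B=0, C=10). One shortest path:
  1. empty(C) -> (A=1 B=0 C=0)
  2. pour(A -> B) -> (A=0 B=1 C=0)
  3. fill(A) -> (A=8 B=1 C=0)
  4. pour(A -> C) -> (A=0 B=1 C=8)
Reached target in 4 moves.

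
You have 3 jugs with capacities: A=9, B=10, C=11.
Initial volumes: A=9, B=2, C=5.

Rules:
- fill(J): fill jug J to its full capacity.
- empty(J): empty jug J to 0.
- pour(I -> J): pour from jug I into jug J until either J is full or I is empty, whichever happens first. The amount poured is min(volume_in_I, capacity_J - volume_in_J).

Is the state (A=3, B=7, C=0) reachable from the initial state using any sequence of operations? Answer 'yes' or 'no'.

BFS from (A=9, B=2, C=5):
  1. empty(C) -> (A=9 B=2 C=0)
  2. pour(A -> C) -> (A=0 B=2 C=9)
  3. fill(A) -> (A=9 B=2 C=9)
  4. pour(A -> C) -> (A=7 B=2 C=11)
  5. pour(C -> B) -> (A=7 B=10 C=3)
  6. empty(B) -> (A=7 B=0 C=3)
  7. pour(A -> B) -> (A=0 B=7 C=3)
  8. pour(C -> A) -> (A=3 B=7 C=0)
Target reached → yes.

Answer: yes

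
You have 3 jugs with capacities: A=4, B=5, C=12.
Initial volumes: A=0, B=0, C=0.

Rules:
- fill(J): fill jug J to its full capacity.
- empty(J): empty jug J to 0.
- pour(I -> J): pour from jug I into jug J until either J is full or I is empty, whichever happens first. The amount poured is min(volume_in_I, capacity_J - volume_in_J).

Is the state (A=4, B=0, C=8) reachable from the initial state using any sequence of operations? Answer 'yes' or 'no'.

Answer: yes

Derivation:
BFS from (A=0, B=0, C=0):
  1. fill(C) -> (A=0 B=0 C=12)
  2. pour(C -> A) -> (A=4 B=0 C=8)
Target reached → yes.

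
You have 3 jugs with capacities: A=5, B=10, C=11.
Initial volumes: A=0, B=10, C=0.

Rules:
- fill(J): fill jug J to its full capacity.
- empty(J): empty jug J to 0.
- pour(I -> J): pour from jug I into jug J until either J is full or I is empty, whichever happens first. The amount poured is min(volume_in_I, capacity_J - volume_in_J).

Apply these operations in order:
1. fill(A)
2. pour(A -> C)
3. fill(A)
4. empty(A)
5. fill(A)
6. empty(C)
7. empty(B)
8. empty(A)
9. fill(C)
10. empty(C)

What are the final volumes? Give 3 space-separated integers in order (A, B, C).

Answer: 0 0 0

Derivation:
Step 1: fill(A) -> (A=5 B=10 C=0)
Step 2: pour(A -> C) -> (A=0 B=10 C=5)
Step 3: fill(A) -> (A=5 B=10 C=5)
Step 4: empty(A) -> (A=0 B=10 C=5)
Step 5: fill(A) -> (A=5 B=10 C=5)
Step 6: empty(C) -> (A=5 B=10 C=0)
Step 7: empty(B) -> (A=5 B=0 C=0)
Step 8: empty(A) -> (A=0 B=0 C=0)
Step 9: fill(C) -> (A=0 B=0 C=11)
Step 10: empty(C) -> (A=0 B=0 C=0)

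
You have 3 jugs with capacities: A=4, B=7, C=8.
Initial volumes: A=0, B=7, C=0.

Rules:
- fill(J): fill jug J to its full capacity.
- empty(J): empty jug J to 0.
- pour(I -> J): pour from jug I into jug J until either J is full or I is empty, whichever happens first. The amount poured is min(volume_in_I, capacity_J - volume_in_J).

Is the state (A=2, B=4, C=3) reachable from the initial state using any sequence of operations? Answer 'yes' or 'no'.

Answer: no

Derivation:
BFS explored all 234 reachable states.
Reachable set includes: (0,0,0), (0,0,1), (0,0,2), (0,0,3), (0,0,4), (0,0,5), (0,0,6), (0,0,7), (0,0,8), (0,1,0), (0,1,1), (0,1,2) ...
Target (A=2, B=4, C=3) not in reachable set → no.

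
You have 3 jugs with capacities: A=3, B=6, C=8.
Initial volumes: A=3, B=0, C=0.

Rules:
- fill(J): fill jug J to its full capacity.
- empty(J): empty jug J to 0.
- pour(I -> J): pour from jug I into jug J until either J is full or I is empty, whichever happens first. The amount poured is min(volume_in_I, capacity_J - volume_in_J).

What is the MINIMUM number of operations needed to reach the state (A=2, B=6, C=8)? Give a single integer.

BFS from (A=3, B=0, C=0). One shortest path:
  1. empty(A) -> (A=0 B=0 C=0)
  2. fill(C) -> (A=0 B=0 C=8)
  3. pour(C -> B) -> (A=0 B=6 C=2)
  4. pour(C -> A) -> (A=2 B=6 C=0)
  5. fill(C) -> (A=2 B=6 C=8)
Reached target in 5 moves.

Answer: 5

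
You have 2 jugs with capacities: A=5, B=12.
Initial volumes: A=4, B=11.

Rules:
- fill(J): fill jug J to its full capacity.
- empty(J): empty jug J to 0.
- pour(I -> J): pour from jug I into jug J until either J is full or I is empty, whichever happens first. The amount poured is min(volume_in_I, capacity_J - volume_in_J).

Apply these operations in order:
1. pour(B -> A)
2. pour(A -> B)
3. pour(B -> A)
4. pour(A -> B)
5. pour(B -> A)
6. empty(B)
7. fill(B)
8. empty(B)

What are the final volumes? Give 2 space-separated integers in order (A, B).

Answer: 5 0

Derivation:
Step 1: pour(B -> A) -> (A=5 B=10)
Step 2: pour(A -> B) -> (A=3 B=12)
Step 3: pour(B -> A) -> (A=5 B=10)
Step 4: pour(A -> B) -> (A=3 B=12)
Step 5: pour(B -> A) -> (A=5 B=10)
Step 6: empty(B) -> (A=5 B=0)
Step 7: fill(B) -> (A=5 B=12)
Step 8: empty(B) -> (A=5 B=0)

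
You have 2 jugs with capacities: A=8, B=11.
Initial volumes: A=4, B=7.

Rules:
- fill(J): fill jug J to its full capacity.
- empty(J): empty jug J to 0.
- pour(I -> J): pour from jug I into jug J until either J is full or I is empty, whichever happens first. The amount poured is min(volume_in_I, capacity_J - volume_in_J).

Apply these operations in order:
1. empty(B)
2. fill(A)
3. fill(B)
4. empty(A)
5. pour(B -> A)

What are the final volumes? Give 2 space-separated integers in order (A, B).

Step 1: empty(B) -> (A=4 B=0)
Step 2: fill(A) -> (A=8 B=0)
Step 3: fill(B) -> (A=8 B=11)
Step 4: empty(A) -> (A=0 B=11)
Step 5: pour(B -> A) -> (A=8 B=3)

Answer: 8 3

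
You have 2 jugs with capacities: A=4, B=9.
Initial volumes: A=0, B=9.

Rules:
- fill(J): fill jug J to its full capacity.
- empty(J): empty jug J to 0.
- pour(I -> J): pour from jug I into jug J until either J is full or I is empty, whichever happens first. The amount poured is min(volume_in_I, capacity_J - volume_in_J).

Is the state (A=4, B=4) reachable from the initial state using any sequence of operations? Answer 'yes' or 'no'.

BFS from (A=0, B=9):
  1. fill(A) -> (A=4 B=9)
  2. empty(B) -> (A=4 B=0)
  3. pour(A -> B) -> (A=0 B=4)
  4. fill(A) -> (A=4 B=4)
Target reached → yes.

Answer: yes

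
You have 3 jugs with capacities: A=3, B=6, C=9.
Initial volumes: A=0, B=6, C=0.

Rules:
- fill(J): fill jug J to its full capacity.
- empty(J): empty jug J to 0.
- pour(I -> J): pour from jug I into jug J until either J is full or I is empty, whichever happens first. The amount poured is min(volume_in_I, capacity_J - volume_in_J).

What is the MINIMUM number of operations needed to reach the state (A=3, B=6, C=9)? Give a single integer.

BFS from (A=0, B=6, C=0). One shortest path:
  1. fill(A) -> (A=3 B=6 C=0)
  2. fill(C) -> (A=3 B=6 C=9)
Reached target in 2 moves.

Answer: 2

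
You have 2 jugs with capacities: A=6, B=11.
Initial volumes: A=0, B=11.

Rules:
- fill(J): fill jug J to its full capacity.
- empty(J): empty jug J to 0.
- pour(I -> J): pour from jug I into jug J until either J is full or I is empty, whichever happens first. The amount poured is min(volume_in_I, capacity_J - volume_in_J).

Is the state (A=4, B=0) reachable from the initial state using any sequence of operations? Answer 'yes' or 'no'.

Answer: yes

Derivation:
BFS from (A=0, B=11):
  1. pour(B -> A) -> (A=6 B=5)
  2. empty(A) -> (A=0 B=5)
  3. pour(B -> A) -> (A=5 B=0)
  4. fill(B) -> (A=5 B=11)
  5. pour(B -> A) -> (A=6 B=10)
  6. empty(A) -> (A=0 B=10)
  7. pour(B -> A) -> (A=6 B=4)
  8. empty(A) -> (A=0 B=4)
  9. pour(B -> A) -> (A=4 B=0)
Target reached → yes.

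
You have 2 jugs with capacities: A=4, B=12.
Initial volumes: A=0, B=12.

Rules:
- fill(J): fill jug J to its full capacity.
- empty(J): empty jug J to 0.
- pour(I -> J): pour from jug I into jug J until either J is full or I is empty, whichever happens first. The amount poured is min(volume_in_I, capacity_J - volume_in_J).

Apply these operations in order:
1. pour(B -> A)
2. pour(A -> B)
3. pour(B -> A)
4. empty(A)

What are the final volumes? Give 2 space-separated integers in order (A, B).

Answer: 0 8

Derivation:
Step 1: pour(B -> A) -> (A=4 B=8)
Step 2: pour(A -> B) -> (A=0 B=12)
Step 3: pour(B -> A) -> (A=4 B=8)
Step 4: empty(A) -> (A=0 B=8)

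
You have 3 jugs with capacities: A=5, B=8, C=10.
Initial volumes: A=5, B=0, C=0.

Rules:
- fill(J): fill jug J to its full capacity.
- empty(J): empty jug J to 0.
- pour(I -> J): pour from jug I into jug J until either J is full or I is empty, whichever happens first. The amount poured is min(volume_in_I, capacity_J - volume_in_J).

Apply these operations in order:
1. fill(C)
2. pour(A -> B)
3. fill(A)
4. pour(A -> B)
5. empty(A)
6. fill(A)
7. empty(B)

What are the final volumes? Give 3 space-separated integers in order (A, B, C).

Step 1: fill(C) -> (A=5 B=0 C=10)
Step 2: pour(A -> B) -> (A=0 B=5 C=10)
Step 3: fill(A) -> (A=5 B=5 C=10)
Step 4: pour(A -> B) -> (A=2 B=8 C=10)
Step 5: empty(A) -> (A=0 B=8 C=10)
Step 6: fill(A) -> (A=5 B=8 C=10)
Step 7: empty(B) -> (A=5 B=0 C=10)

Answer: 5 0 10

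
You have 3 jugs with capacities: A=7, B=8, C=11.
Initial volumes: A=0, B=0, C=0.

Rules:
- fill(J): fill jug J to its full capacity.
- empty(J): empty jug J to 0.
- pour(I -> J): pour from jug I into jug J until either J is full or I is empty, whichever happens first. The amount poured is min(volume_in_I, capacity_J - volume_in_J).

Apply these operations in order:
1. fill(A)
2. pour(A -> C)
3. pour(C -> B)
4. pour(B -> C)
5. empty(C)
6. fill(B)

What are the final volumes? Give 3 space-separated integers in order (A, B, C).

Answer: 0 8 0

Derivation:
Step 1: fill(A) -> (A=7 B=0 C=0)
Step 2: pour(A -> C) -> (A=0 B=0 C=7)
Step 3: pour(C -> B) -> (A=0 B=7 C=0)
Step 4: pour(B -> C) -> (A=0 B=0 C=7)
Step 5: empty(C) -> (A=0 B=0 C=0)
Step 6: fill(B) -> (A=0 B=8 C=0)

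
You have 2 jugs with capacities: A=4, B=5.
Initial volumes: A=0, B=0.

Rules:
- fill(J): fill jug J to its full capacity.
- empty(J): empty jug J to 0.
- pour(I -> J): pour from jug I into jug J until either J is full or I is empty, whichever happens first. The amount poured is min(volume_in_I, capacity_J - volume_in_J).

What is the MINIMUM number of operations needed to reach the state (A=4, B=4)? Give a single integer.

Answer: 3

Derivation:
BFS from (A=0, B=0). One shortest path:
  1. fill(A) -> (A=4 B=0)
  2. pour(A -> B) -> (A=0 B=4)
  3. fill(A) -> (A=4 B=4)
Reached target in 3 moves.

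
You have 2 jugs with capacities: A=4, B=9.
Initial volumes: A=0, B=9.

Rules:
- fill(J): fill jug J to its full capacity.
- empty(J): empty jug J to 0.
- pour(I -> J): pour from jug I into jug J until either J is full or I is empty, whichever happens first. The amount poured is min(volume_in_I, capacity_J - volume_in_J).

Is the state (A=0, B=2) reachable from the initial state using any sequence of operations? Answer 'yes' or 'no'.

BFS from (A=0, B=9):
  1. pour(B -> A) -> (A=4 B=5)
  2. empty(A) -> (A=0 B=5)
  3. pour(B -> A) -> (A=4 B=1)
  4. empty(A) -> (A=0 B=1)
  5. pour(B -> A) -> (A=1 B=0)
  6. fill(B) -> (A=1 B=9)
  7. pour(B -> A) -> (A=4 B=6)
  8. empty(A) -> (A=0 B=6)
  9. pour(B -> A) -> (A=4 B=2)
  10. empty(A) -> (A=0 B=2)
Target reached → yes.

Answer: yes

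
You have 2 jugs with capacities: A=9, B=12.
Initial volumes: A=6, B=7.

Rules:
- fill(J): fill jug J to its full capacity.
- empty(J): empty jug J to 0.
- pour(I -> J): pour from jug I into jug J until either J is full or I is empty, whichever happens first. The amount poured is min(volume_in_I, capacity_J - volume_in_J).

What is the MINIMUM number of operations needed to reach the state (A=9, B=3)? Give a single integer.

BFS from (A=6, B=7). One shortest path:
  1. empty(A) -> (A=0 B=7)
  2. fill(B) -> (A=0 B=12)
  3. pour(B -> A) -> (A=9 B=3)
Reached target in 3 moves.

Answer: 3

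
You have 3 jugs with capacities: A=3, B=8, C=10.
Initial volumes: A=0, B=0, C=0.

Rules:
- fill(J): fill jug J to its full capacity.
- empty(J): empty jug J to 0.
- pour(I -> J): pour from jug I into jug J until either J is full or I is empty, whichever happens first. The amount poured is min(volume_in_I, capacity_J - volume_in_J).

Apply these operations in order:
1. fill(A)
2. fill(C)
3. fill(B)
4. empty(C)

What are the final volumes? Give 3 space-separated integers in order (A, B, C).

Answer: 3 8 0

Derivation:
Step 1: fill(A) -> (A=3 B=0 C=0)
Step 2: fill(C) -> (A=3 B=0 C=10)
Step 3: fill(B) -> (A=3 B=8 C=10)
Step 4: empty(C) -> (A=3 B=8 C=0)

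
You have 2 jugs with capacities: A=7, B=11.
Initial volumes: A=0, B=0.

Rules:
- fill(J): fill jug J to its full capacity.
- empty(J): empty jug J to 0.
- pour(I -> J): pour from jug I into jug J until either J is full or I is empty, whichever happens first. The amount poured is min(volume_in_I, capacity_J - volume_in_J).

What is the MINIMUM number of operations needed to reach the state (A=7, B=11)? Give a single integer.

BFS from (A=0, B=0). One shortest path:
  1. fill(A) -> (A=7 B=0)
  2. fill(B) -> (A=7 B=11)
Reached target in 2 moves.

Answer: 2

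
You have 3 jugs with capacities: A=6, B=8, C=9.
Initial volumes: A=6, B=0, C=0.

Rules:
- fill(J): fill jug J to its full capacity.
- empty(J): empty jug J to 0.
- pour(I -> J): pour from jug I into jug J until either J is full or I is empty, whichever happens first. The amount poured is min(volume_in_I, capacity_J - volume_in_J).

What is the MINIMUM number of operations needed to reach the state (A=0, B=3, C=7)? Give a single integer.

BFS from (A=6, B=0, C=0). One shortest path:
  1. pour(A -> B) -> (A=0 B=6 C=0)
  2. fill(A) -> (A=6 B=6 C=0)
  3. pour(A -> C) -> (A=0 B=6 C=6)
  4. fill(A) -> (A=6 B=6 C=6)
  5. pour(A -> C) -> (A=3 B=6 C=9)
  6. pour(C -> B) -> (A=3 B=8 C=7)
  7. empty(B) -> (A=3 B=0 C=7)
  8. pour(A -> B) -> (A=0 B=3 C=7)
Reached target in 8 moves.

Answer: 8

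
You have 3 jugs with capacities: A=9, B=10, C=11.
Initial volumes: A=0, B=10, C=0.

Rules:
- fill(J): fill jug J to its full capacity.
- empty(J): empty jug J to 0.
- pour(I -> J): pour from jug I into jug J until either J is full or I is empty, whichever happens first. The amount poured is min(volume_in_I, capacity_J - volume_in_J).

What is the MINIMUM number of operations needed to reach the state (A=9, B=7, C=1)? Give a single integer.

BFS from (A=0, B=10, C=0). One shortest path:
  1. fill(A) -> (A=9 B=10 C=0)
  2. pour(A -> C) -> (A=0 B=10 C=9)
  3. fill(A) -> (A=9 B=10 C=9)
  4. pour(A -> C) -> (A=7 B=10 C=11)
  5. empty(C) -> (A=7 B=10 C=0)
  6. pour(B -> C) -> (A=7 B=0 C=10)
  7. pour(A -> B) -> (A=0 B=7 C=10)
  8. pour(C -> A) -> (A=9 B=7 C=1)
Reached target in 8 moves.

Answer: 8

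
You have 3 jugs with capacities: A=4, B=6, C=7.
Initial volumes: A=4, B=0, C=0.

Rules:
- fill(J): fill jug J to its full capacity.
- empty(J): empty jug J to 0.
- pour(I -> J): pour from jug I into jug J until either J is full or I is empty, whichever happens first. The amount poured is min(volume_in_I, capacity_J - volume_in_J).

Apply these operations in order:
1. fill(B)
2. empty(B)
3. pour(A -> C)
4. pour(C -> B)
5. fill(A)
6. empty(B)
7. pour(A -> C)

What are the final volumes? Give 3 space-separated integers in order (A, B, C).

Answer: 0 0 4

Derivation:
Step 1: fill(B) -> (A=4 B=6 C=0)
Step 2: empty(B) -> (A=4 B=0 C=0)
Step 3: pour(A -> C) -> (A=0 B=0 C=4)
Step 4: pour(C -> B) -> (A=0 B=4 C=0)
Step 5: fill(A) -> (A=4 B=4 C=0)
Step 6: empty(B) -> (A=4 B=0 C=0)
Step 7: pour(A -> C) -> (A=0 B=0 C=4)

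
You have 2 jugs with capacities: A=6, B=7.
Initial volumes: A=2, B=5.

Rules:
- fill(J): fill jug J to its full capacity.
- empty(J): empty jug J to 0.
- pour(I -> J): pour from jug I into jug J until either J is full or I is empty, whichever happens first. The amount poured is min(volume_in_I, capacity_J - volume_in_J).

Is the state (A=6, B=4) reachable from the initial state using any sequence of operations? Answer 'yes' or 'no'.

BFS from (A=2, B=5):
  1. fill(A) -> (A=6 B=5)
  2. pour(A -> B) -> (A=4 B=7)
  3. empty(B) -> (A=4 B=0)
  4. pour(A -> B) -> (A=0 B=4)
  5. fill(A) -> (A=6 B=4)
Target reached → yes.

Answer: yes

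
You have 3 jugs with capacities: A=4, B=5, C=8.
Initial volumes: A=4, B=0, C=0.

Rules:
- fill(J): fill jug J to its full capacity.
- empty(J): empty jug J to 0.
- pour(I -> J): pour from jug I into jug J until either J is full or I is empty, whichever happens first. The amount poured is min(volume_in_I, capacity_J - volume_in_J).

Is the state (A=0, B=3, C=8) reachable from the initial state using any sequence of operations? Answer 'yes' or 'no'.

Answer: yes

Derivation:
BFS from (A=4, B=0, C=0):
  1. empty(A) -> (A=0 B=0 C=0)
  2. fill(C) -> (A=0 B=0 C=8)
  3. pour(C -> B) -> (A=0 B=5 C=3)
  4. empty(B) -> (A=0 B=0 C=3)
  5. pour(C -> B) -> (A=0 B=3 C=0)
  6. fill(C) -> (A=0 B=3 C=8)
Target reached → yes.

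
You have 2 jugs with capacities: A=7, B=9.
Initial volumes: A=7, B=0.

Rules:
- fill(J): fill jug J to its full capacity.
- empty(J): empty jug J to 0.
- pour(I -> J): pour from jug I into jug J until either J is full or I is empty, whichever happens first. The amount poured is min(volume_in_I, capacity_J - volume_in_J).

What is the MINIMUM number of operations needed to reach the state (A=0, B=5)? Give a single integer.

Answer: 5

Derivation:
BFS from (A=7, B=0). One shortest path:
  1. pour(A -> B) -> (A=0 B=7)
  2. fill(A) -> (A=7 B=7)
  3. pour(A -> B) -> (A=5 B=9)
  4. empty(B) -> (A=5 B=0)
  5. pour(A -> B) -> (A=0 B=5)
Reached target in 5 moves.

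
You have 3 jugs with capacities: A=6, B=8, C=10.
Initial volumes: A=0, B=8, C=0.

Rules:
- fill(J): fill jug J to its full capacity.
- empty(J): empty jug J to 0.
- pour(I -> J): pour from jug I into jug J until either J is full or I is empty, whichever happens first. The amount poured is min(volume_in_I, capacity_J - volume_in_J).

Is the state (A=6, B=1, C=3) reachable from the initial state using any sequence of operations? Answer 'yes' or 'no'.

BFS explored all 96 reachable states.
Reachable set includes: (0,0,0), (0,0,2), (0,0,4), (0,0,6), (0,0,8), (0,0,10), (0,2,0), (0,2,2), (0,2,4), (0,2,6), (0,2,8), (0,2,10) ...
Target (A=6, B=1, C=3) not in reachable set → no.

Answer: no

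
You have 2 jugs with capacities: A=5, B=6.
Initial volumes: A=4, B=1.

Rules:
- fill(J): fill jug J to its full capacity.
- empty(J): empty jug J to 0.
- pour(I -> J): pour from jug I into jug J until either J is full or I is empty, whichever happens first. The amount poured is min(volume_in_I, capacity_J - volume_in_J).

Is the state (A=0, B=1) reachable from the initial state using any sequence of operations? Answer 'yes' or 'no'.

Answer: yes

Derivation:
BFS from (A=4, B=1):
  1. empty(A) -> (A=0 B=1)
Target reached → yes.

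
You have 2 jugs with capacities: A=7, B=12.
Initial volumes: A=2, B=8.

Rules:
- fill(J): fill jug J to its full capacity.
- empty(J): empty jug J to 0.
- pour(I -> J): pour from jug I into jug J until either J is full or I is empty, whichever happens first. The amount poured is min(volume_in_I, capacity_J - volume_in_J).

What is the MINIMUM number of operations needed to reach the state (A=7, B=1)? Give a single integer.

BFS from (A=2, B=8). One shortest path:
  1. empty(A) -> (A=0 B=8)
  2. pour(B -> A) -> (A=7 B=1)
Reached target in 2 moves.

Answer: 2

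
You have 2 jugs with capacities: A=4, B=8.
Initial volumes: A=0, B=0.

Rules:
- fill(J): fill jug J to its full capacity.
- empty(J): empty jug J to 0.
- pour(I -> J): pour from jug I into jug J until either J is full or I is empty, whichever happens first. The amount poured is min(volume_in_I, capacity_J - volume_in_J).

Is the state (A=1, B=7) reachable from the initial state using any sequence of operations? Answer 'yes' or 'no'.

Answer: no

Derivation:
BFS explored all 6 reachable states.
Reachable set includes: (0,0), (0,4), (0,8), (4,0), (4,4), (4,8)
Target (A=1, B=7) not in reachable set → no.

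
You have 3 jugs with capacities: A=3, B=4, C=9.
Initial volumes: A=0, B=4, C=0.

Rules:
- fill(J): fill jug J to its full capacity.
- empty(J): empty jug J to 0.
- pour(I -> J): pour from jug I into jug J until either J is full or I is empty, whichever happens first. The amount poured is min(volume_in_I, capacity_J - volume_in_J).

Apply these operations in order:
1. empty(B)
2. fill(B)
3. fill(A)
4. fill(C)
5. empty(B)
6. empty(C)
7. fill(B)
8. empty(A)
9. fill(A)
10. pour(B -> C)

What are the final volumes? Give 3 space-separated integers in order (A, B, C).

Step 1: empty(B) -> (A=0 B=0 C=0)
Step 2: fill(B) -> (A=0 B=4 C=0)
Step 3: fill(A) -> (A=3 B=4 C=0)
Step 4: fill(C) -> (A=3 B=4 C=9)
Step 5: empty(B) -> (A=3 B=0 C=9)
Step 6: empty(C) -> (A=3 B=0 C=0)
Step 7: fill(B) -> (A=3 B=4 C=0)
Step 8: empty(A) -> (A=0 B=4 C=0)
Step 9: fill(A) -> (A=3 B=4 C=0)
Step 10: pour(B -> C) -> (A=3 B=0 C=4)

Answer: 3 0 4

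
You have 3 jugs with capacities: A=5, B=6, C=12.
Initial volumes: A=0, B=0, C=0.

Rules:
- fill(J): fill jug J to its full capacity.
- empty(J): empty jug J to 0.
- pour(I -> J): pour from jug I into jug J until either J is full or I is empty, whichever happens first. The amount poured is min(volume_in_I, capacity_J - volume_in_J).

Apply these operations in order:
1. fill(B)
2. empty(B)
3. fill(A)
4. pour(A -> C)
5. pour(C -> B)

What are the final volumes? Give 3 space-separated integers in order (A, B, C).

Step 1: fill(B) -> (A=0 B=6 C=0)
Step 2: empty(B) -> (A=0 B=0 C=0)
Step 3: fill(A) -> (A=5 B=0 C=0)
Step 4: pour(A -> C) -> (A=0 B=0 C=5)
Step 5: pour(C -> B) -> (A=0 B=5 C=0)

Answer: 0 5 0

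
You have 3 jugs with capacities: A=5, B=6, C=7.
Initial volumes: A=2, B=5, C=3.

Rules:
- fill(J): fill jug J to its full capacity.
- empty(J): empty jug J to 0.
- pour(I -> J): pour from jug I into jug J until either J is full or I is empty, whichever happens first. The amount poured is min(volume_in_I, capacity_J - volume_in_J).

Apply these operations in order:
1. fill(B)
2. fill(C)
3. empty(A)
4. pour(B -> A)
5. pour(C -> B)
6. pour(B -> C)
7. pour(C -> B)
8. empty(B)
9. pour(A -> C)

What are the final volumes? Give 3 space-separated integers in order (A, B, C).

Step 1: fill(B) -> (A=2 B=6 C=3)
Step 2: fill(C) -> (A=2 B=6 C=7)
Step 3: empty(A) -> (A=0 B=6 C=7)
Step 4: pour(B -> A) -> (A=5 B=1 C=7)
Step 5: pour(C -> B) -> (A=5 B=6 C=2)
Step 6: pour(B -> C) -> (A=5 B=1 C=7)
Step 7: pour(C -> B) -> (A=5 B=6 C=2)
Step 8: empty(B) -> (A=5 B=0 C=2)
Step 9: pour(A -> C) -> (A=0 B=0 C=7)

Answer: 0 0 7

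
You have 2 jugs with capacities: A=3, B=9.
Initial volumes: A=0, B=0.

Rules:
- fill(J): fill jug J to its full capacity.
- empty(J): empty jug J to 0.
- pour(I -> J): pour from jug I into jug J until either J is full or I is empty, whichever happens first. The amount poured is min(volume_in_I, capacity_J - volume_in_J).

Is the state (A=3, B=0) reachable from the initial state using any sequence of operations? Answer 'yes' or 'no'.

BFS from (A=0, B=0):
  1. fill(A) -> (A=3 B=0)
Target reached → yes.

Answer: yes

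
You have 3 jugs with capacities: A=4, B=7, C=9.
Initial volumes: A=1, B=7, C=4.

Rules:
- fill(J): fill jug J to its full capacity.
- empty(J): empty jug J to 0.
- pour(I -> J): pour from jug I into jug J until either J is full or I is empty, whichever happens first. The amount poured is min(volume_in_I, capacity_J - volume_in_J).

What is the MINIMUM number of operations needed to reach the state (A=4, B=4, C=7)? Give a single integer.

BFS from (A=1, B=7, C=4). One shortest path:
  1. empty(C) -> (A=1 B=7 C=0)
  2. pour(B -> C) -> (A=1 B=0 C=7)
  3. fill(B) -> (A=1 B=7 C=7)
  4. pour(B -> A) -> (A=4 B=4 C=7)
Reached target in 4 moves.

Answer: 4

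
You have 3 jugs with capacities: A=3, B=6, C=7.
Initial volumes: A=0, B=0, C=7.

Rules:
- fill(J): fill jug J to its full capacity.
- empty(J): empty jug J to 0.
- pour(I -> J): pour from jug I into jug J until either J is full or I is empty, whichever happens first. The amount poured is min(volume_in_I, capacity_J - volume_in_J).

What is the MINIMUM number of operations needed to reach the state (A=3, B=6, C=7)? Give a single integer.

Answer: 2

Derivation:
BFS from (A=0, B=0, C=7). One shortest path:
  1. fill(A) -> (A=3 B=0 C=7)
  2. fill(B) -> (A=3 B=6 C=7)
Reached target in 2 moves.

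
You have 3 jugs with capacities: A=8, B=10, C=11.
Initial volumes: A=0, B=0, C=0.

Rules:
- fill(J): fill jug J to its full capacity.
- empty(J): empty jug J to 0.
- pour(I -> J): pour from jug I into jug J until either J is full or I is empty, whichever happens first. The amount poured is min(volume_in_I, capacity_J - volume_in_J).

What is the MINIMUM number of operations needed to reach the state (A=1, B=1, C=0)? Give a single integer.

Answer: 8

Derivation:
BFS from (A=0, B=0, C=0). One shortest path:
  1. fill(C) -> (A=0 B=0 C=11)
  2. pour(C -> B) -> (A=0 B=10 C=1)
  3. empty(B) -> (A=0 B=0 C=1)
  4. pour(C -> A) -> (A=1 B=0 C=0)
  5. fill(C) -> (A=1 B=0 C=11)
  6. pour(C -> B) -> (A=1 B=10 C=1)
  7. empty(B) -> (A=1 B=0 C=1)
  8. pour(C -> B) -> (A=1 B=1 C=0)
Reached target in 8 moves.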